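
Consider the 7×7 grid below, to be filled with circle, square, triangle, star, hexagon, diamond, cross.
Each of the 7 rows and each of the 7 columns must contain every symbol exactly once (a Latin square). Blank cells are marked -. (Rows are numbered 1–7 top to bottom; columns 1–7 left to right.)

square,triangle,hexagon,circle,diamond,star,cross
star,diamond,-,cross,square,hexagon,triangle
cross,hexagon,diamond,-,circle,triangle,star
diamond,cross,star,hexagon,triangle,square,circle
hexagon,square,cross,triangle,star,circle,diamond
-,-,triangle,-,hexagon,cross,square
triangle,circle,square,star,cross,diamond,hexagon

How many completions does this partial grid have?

1

Row 2, column 3: eliminating its row and column leaves {circle}.
Row 3, column 4: eliminating its row and column leaves {square}.
Row 6, column 1: eliminating its row and column leaves {circle}.
Row 6, column 2: eliminating its row and column leaves {star}.
Row 6, column 4: eliminating its row and column leaves {diamond}.
Only one assignment across all blanks avoids any row or column repeat, giving 1 completion.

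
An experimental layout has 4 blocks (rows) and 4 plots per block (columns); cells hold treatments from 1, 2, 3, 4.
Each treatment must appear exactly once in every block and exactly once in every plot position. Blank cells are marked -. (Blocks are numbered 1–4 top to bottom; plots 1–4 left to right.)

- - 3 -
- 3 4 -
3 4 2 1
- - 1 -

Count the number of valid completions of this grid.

Block 1, plot 1: eliminating its block and plot leaves {1, 2, 4}.
Block 1, plot 2: eliminating its block and plot leaves {1, 2}.
Block 1, plot 4: eliminating its block and plot leaves {2, 4}.
Block 2, plot 1: eliminating its block and plot leaves {1, 2}.
Block 2, plot 4: eliminating its block and plot leaves {2}.
Block 4, plot 1: eliminating its block and plot leaves {2, 4}.
Block 4, plot 2: eliminating its block and plot leaves {2}.
Block 4, plot 4: eliminating its block and plot leaves {2, 3, 4}.
Only one assignment across all blanks avoids any block or plot repeat, giving 1 completion.

1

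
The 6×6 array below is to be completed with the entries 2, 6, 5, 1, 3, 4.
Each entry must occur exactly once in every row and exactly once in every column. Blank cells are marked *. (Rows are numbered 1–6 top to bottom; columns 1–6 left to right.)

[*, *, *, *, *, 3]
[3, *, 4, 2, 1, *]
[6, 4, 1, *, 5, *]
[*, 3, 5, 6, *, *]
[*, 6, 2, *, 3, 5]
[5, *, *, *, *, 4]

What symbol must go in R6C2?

Row 1, column 3: row 1 has {3} and column 3 has {2, 5, 1, 4}, leaving only 6.
Row 2, column 2: row 2 has {2, 1, 3, 4} and column 2 has {6, 3, 4}, leaving only 5.
Row 2, column 6: row 2 has {2, 5, 1, 3, 4} and column 6 has {5, 3, 4}, leaving only 6.
Row 3, column 4: row 3 has {6, 5, 1, 4} and column 4 has {2, 6}, leaving only 3.
Row 3, column 6: row 3 has {6, 5, 1, 3, 4} and column 6 has {6, 5, 3, 4}, leaving only 2.
Row 4, column 6: row 4 has {6, 5, 3} and column 6 has {2, 6, 5, 3, 4}, leaving only 1.
Row 6, column 3: row 6 has {5, 4} and column 3 has {2, 6, 5, 1, 4}, leaving only 3.
Row 6, column 4: row 6 has {5, 3, 4} and column 4 has {2, 6, 3}, leaving only 1.
Row 6 already has {5, 1, 3, 4} and column 2 already has {6, 5, 3, 4}, so row 6, column 2 must be 2.

2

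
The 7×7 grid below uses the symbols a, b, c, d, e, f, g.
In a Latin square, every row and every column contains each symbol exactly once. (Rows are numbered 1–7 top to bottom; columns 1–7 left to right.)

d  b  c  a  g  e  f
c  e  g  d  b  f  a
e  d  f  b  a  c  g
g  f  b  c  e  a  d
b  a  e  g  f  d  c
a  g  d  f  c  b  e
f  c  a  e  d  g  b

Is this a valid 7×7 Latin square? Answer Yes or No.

Each row is a permutation of the 7 symbols, and so is each column.

Yes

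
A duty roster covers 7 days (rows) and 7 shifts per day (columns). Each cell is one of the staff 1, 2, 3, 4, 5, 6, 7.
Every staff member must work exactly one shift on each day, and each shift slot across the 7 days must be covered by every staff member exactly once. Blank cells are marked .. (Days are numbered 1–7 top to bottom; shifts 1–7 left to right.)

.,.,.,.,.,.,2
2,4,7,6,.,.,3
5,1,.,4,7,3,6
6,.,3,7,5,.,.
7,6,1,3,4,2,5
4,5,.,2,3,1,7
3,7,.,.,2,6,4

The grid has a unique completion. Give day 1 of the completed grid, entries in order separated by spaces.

1 3 4 5 6 7 2

Day 1, shift 1: day 1 has {2} and shift 1 has {2, 3, 4, 5, 6, 7}, leaving only 1.
Day 1, shift 2: day 1 has {1, 2} and shift 2 has {1, 4, 5, 6, 7}, leaving only 3.
Day 1, shift 4: day 1 has {1, 2, 3} and shift 4 has {2, 3, 4, 6, 7}, leaving only 5.
Day 1, shift 5: day 1 has {1, 2, 3, 5} and shift 5 has {2, 3, 4, 5, 7}, leaving only 6.
Day 1, shift 3: day 1 has {1, 2, 3, 5, 6} and shift 3 has {1, 3, 7}, leaving only 4.
Day 1, shift 6: day 1 has {1, 2, 3, 4, 5, 6} and shift 6 has {1, 2, 3, 6}, leaving only 7.
So day 1 reads: 1 3 4 5 6 7 2.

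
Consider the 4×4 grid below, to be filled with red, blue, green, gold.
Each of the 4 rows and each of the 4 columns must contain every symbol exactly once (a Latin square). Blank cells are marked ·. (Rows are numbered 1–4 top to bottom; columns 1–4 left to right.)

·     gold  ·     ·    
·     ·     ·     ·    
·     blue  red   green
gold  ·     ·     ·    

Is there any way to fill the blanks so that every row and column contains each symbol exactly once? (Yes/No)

Row 3, column 1: row 3 together with column 1 already contain {red, blue, green, gold} — every symbol — so nothing can go there. The grid has no valid completion.

No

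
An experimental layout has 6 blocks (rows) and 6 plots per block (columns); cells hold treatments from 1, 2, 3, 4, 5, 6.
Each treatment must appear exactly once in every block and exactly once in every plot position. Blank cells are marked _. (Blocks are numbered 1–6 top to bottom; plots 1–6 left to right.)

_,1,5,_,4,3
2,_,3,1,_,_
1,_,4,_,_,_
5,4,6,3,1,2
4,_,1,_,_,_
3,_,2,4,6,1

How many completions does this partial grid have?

Block 1, plot 1: eliminating its block and plot leaves {6}.
Block 1, plot 4: eliminating its block and plot leaves {2, 6}.
Block 2, plot 2: eliminating its block and plot leaves {5, 6}.
Block 2, plot 5: eliminating its block and plot leaves {5}.
Block 2, plot 6: eliminating its block and plot leaves {4, 5, 6}.
Block 3, plot 2: eliminating its block and plot leaves {2, 3, 5, 6}.
Block 3, plot 4: eliminating its block and plot leaves {2, 5, 6}.
Block 3, plot 5: eliminating its block and plot leaves {2, 3, 5}.
Block 3, plot 6: eliminating its block and plot leaves {5, 6}.
Block 5, plot 2: eliminating its block and plot leaves {2, 3, 5, 6}.
Block 5, plot 4: eliminating its block and plot leaves {2, 5, 6}.
Block 5, plot 5: eliminating its block and plot leaves {2, 3, 5}.
Block 5, plot 6: eliminating its block and plot leaves {5, 6}.
Block 6, plot 2: eliminating its block and plot leaves {5}.
Enumerating the assignments across these blanks that avoid any block or plot repeat gives 4 completions.

4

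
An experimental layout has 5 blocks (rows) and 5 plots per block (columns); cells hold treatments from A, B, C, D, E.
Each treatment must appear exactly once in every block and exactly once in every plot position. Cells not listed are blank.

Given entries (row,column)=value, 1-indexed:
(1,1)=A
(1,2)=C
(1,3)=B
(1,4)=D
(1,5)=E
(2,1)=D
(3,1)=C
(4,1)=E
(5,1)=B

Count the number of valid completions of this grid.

Block 2, plot 2: eliminating its block and plot leaves {A, B, E}.
Block 2, plot 3: eliminating its block and plot leaves {A, C, E}.
Block 2, plot 4: eliminating its block and plot leaves {A, B, C, E}.
Block 2, plot 5: eliminating its block and plot leaves {A, B, C}.
Block 3, plot 2: eliminating its block and plot leaves {A, B, D, E}.
Block 3, plot 3: eliminating its block and plot leaves {A, D, E}.
Block 3, plot 4: eliminating its block and plot leaves {A, B, E}.
Block 3, plot 5: eliminating its block and plot leaves {A, B, D}.
Block 4, plot 2: eliminating its block and plot leaves {A, B, D}.
Block 4, plot 3: eliminating its block and plot leaves {A, C, D}.
Block 4, plot 4: eliminating its block and plot leaves {A, B, C}.
Block 4, plot 5: eliminating its block and plot leaves {A, B, C, D}.
Block 5, plot 2: eliminating its block and plot leaves {A, D, E}.
Block 5, plot 3: eliminating its block and plot leaves {A, C, D, E}.
Block 5, plot 4: eliminating its block and plot leaves {A, C, E}.
Block 5, plot 5: eliminating its block and plot leaves {A, C, D}.
Enumerating the assignments across these blanks that avoid any block or plot repeat gives 56 completions.

56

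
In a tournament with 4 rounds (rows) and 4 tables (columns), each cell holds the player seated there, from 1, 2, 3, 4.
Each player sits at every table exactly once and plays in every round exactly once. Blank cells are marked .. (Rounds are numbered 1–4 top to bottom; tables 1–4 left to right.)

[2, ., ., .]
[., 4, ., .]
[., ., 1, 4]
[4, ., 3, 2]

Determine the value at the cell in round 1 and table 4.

Round 1, table 3: round 1 has {2} and table 3 has {1, 3}, leaving only 4.
Round 2, table 3: round 2 has {4} and table 3 has {1, 3, 4}, leaving only 2.
Round 3, table 1: round 3 has {1, 4} and table 1 has {2, 4}, leaving only 3.
Round 2, table 1: round 2 has {2, 4} and table 1 has {2, 3, 4}, leaving only 1.
Round 2, table 4: round 2 has {1, 2, 4} and table 4 has {2, 4}, leaving only 3.
Round 1 already has {2, 4} and table 4 already has {2, 3, 4}, so round 1, table 4 must be 1.

1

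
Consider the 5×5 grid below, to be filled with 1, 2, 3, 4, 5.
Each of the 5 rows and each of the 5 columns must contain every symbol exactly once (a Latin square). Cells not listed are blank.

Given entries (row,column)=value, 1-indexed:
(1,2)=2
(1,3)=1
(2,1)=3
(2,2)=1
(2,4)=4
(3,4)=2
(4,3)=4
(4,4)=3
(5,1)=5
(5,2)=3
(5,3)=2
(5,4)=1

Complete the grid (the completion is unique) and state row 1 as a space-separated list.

4 2 1 5 3

Row 1, column 1: row 1 has {1, 2} and column 1 has {3, 5}, leaving only 4.
Row 1, column 4: row 1 has {1, 2, 4} and column 4 has {1, 2, 3, 4}, leaving only 5.
Row 1, column 5: row 1 has {1, 2, 4, 5} and column 5 has {}, leaving only 3.
So row 1 reads: 4 2 1 5 3.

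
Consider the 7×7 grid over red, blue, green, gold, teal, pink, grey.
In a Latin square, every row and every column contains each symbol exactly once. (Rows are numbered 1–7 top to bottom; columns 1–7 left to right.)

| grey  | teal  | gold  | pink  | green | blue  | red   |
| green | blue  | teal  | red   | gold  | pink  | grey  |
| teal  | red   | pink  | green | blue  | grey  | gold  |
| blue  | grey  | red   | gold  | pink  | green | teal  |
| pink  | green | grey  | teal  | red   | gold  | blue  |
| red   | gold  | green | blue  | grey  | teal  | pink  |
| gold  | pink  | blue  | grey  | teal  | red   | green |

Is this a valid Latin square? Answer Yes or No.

Yes

Each row is a permutation of the 7 symbols, and so is each column.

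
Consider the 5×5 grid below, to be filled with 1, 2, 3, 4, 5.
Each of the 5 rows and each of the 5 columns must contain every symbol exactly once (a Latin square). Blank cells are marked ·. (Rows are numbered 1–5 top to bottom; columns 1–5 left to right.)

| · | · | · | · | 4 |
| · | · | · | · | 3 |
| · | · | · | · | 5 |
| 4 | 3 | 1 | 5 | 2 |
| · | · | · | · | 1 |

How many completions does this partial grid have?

56

Row 1, column 1: eliminating its row and column leaves {1, 2, 3, 5}.
Row 1, column 2: eliminating its row and column leaves {1, 2, 5}.
Row 1, column 3: eliminating its row and column leaves {2, 3, 5}.
Row 1, column 4: eliminating its row and column leaves {1, 2, 3}.
Row 2, column 1: eliminating its row and column leaves {1, 2, 5}.
Row 2, column 2: eliminating its row and column leaves {1, 2, 4, 5}.
Row 2, column 3: eliminating its row and column leaves {2, 4, 5}.
Row 2, column 4: eliminating its row and column leaves {1, 2, 4}.
Row 3, column 1: eliminating its row and column leaves {1, 2, 3}.
Row 3, column 2: eliminating its row and column leaves {1, 2, 4}.
Row 3, column 3: eliminating its row and column leaves {2, 3, 4}.
Row 3, column 4: eliminating its row and column leaves {1, 2, 3, 4}.
Row 5, column 1: eliminating its row and column leaves {2, 3, 5}.
Row 5, column 2: eliminating its row and column leaves {2, 4, 5}.
Row 5, column 3: eliminating its row and column leaves {2, 3, 4, 5}.
Row 5, column 4: eliminating its row and column leaves {2, 3, 4}.
Enumerating the assignments across these blanks that avoid any row or column repeat gives 56 completions.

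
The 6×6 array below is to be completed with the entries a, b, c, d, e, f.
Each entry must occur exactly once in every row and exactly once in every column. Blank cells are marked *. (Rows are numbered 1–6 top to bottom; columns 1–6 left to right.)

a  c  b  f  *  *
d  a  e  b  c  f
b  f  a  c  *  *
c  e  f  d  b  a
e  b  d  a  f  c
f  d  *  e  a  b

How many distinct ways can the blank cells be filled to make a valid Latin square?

2

Row 1, column 5: eliminating its row and column leaves {d, e}.
Row 1, column 6: eliminating its row and column leaves {d, e}.
Row 3, column 5: eliminating its row and column leaves {d, e}.
Row 3, column 6: eliminating its row and column leaves {d, e}.
Row 6, column 3: eliminating its row and column leaves {c}.
Enumerating the assignments across these blanks that avoid any row or column repeat gives 2 completions.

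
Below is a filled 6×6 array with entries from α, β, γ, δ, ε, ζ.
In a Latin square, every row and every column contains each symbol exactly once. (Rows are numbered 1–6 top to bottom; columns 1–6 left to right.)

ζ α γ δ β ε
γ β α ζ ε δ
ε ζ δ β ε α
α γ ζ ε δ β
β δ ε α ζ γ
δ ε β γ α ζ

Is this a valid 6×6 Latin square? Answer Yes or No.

No

Column 5 contains ε twice (at rows 2 and 3), so it is not a permutation.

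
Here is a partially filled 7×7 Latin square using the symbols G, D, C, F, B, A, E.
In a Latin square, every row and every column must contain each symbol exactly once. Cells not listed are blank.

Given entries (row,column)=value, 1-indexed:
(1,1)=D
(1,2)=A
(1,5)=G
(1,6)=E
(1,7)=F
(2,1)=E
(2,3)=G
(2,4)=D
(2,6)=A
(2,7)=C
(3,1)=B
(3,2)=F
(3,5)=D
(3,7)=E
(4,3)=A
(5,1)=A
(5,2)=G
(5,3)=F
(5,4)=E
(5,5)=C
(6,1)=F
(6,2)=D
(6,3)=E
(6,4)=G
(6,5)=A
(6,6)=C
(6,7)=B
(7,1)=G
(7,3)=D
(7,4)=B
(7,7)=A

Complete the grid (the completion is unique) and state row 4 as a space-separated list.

Row 4, column 1: row 4 has {A} and column 1 has {G, D, F, B, A, E}, leaving only C.
Row 4, column 4: row 4 has {C, A} and column 4 has {G, D, B, E}, leaving only F.
Row 1, column 4: row 1 has {G, D, F, A, E} and column 4 has {G, D, F, B, E}, leaving only C.
Row 1, column 3: row 1 has {G, D, C, F, A, E} and column 3 has {G, D, F, A, E}, leaving only B.
Row 2, column 2: row 2 has {G, D, C, A, E} and column 2 has {G, D, F, A}, leaving only B.
Row 4, column 2: row 4 has {C, F, A} and column 2 has {G, D, F, B, A}, leaving only E.
Row 4, column 5: row 4 has {C, F, A, E} and column 5 has {G, D, C, A}, leaving only B.
Row 2, column 5: row 2 has {G, D, C, B, A, E} and column 5 has {G, D, C, B, A}, leaving only F.
Row 3, column 3: row 3 has {D, F, B, E} and column 3 has {G, D, F, B, A, E}, leaving only C.
Row 3, column 4: row 3 has {D, C, F, B, E} and column 4 has {G, D, C, F, B, E}, leaving only A.
Row 3, column 6: row 3 has {D, C, F, B, A, E} and column 6 has {C, A, E}, leaving only G.
Row 4, column 6: row 4 has {C, F, B, A, E} and column 6 has {G, C, A, E}, leaving only D.
Row 4, column 7: row 4 has {D, C, F, B, A, E} and column 7 has {C, F, B, A, E}, leaving only G.
So row 4 reads: C E A F B D G.

C E A F B D G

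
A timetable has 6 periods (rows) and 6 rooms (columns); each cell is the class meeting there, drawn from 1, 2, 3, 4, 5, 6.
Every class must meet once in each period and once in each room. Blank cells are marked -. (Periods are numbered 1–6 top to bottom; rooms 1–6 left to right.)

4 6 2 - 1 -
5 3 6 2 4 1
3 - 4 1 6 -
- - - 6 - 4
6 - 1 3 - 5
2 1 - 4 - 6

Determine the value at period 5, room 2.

4

Period 1, room 4: period 1 has {1, 2, 4, 6} and room 4 has {1, 2, 3, 4, 6}, leaving only 5.
Period 1, room 6: period 1 has {1, 2, 4, 5, 6} and room 6 has {1, 4, 5, 6}, leaving only 3.
Period 3, room 6: period 3 has {1, 3, 4, 6} and room 6 has {1, 3, 4, 5, 6}, leaving only 2.
Period 3, room 2: period 3 has {1, 2, 3, 4, 6} and room 2 has {1, 3, 6}, leaving only 5.
Period 4, room 1: period 4 has {4, 6} and room 1 has {2, 3, 4, 5, 6}, leaving only 1.
Period 4, room 2: period 4 has {1, 4, 6} and room 2 has {1, 3, 5, 6}, leaving only 2.
Period 5 already has {1, 3, 5, 6} and room 2 already has {1, 2, 3, 5, 6}, so period 5, room 2 must be 4.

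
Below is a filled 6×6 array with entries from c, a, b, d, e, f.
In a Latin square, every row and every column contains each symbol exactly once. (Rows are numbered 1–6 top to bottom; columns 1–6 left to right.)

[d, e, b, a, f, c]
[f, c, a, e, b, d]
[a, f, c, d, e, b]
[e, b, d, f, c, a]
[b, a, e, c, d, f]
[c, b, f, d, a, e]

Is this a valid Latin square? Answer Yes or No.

No

Every row is a permutation, but column 2 contains b twice (at rows 4 and 6).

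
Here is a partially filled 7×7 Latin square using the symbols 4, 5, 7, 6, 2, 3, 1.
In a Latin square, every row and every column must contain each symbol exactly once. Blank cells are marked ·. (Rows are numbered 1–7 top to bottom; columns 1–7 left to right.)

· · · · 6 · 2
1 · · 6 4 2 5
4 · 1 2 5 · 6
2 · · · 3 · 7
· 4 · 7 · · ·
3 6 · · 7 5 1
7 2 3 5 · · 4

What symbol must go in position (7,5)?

1

Row 7 already has {4, 5, 7, 2, 3} and column 5 already has {4, 5, 7, 6, 3}, so row 7, column 5 must be 1.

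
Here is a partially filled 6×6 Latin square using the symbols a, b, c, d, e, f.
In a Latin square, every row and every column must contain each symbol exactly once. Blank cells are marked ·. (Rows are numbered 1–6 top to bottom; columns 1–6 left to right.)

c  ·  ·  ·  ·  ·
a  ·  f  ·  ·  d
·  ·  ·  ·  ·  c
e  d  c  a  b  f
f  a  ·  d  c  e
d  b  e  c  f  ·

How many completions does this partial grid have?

4

Row 1, column 2: eliminating its row and column leaves {e, f}.
Row 1, column 3: eliminating its row and column leaves {a, b, d}.
Row 1, column 4: eliminating its row and column leaves {b, e, f}.
Row 1, column 5: eliminating its row and column leaves {a, d, e}.
Row 1, column 6: eliminating its row and column leaves {a, b}.
Row 2, column 2: eliminating its row and column leaves {c, e}.
Row 2, column 4: eliminating its row and column leaves {b, e}.
Row 2, column 5: eliminating its row and column leaves {e}.
Row 3, column 1: eliminating its row and column leaves {b}.
Row 3, column 2: eliminating its row and column leaves {e, f}.
Row 3, column 3: eliminating its row and column leaves {a, b, d}.
Row 3, column 4: eliminating its row and column leaves {b, e, f}.
Row 3, column 5: eliminating its row and column leaves {a, d, e}.
Row 5, column 3: eliminating its row and column leaves {b}.
Row 6, column 6: eliminating its row and column leaves {a}.
Enumerating the assignments across these blanks that avoid any row or column repeat gives 4 completions.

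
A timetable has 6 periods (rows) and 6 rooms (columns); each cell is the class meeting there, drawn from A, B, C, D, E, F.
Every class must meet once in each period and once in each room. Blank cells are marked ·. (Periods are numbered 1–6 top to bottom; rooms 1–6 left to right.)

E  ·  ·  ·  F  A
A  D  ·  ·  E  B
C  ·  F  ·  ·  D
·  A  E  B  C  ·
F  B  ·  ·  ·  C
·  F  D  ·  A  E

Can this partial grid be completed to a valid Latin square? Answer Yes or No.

Yes

No period or room among the givens repeats a symbol, and propagating forced cells runs into no contradiction.
One valid completion exists (for instance, E C B D F A / A D C F E B / C E F A B D / D A E B C F / F B A E D C / B F D C A E).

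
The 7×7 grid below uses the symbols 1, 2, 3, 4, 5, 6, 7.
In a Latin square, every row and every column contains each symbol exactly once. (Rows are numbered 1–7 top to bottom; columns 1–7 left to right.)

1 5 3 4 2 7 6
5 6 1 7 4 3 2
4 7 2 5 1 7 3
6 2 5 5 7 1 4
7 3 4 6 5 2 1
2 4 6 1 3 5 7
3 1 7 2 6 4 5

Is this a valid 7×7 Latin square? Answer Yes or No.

No

Row 4 contains 5 twice (at columns 3 and 4); row 3 is also not a permutation.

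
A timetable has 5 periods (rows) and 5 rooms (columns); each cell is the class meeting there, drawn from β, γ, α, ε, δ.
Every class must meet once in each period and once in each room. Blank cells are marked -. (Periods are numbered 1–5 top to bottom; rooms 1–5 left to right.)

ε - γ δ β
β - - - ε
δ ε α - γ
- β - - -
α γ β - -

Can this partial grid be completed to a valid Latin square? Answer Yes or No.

Period 1, room 2: period 1 has {β, γ, ε, δ} and room 2 has {β, γ, ε}, so it must be α.
Period 2, room 2: period 2 has {β, ε} and room 2 has {β, γ, α, ε}, so it must be δ.
Now period 2, room 3: period 2 together with room 3 already contain {β, γ, α, ε, δ} — every symbol — so nothing can go there. The grid has no valid completion.

No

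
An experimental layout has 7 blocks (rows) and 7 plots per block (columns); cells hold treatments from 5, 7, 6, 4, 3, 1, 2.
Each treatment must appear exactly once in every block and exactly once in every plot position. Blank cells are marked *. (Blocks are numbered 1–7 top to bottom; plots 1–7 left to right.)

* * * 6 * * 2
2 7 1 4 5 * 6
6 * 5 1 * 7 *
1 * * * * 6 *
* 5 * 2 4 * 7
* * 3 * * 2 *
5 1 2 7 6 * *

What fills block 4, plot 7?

Block 2, plot 6: block 2 has {5, 7, 6, 4, 1, 2} and plot 6 has {7, 6, 2}, leaving only 3.
Block 5, plot 1: block 5 has {5, 7, 4, 2} and plot 1 has {5, 6, 1, 2}, leaving only 3.
Block 5, plot 3: block 5 has {5, 7, 4, 3, 2} and plot 3 has {5, 3, 1, 2}, leaving only 6.
Block 5, plot 6: block 5 has {5, 7, 6, 4, 3, 2} and plot 6 has {7, 6, 3, 2}, leaving only 1.
Block 6, plot 4: block 6 has {3, 2} and plot 4 has {7, 6, 4, 1, 2}, leaving only 5.
Block 4, plot 4: block 4 has {6, 1} and plot 4 has {5, 7, 6, 4, 1, 2}, leaving only 3.
Block 7, plot 6: block 7 has {5, 7, 6, 1, 2} and plot 6 has {7, 6, 3, 1, 2}, leaving only 4.
Block 1, plot 6: block 1 has {6, 2} and plot 6 has {7, 6, 4, 3, 1, 2}, leaving only 5.
Block 7, plot 7: block 7 has {5, 7, 6, 4, 1, 2} and plot 7 has {7, 6, 2}, leaving only 3.
Block 3, plot 7: block 3 has {5, 7, 6, 1} and plot 7 has {7, 6, 3, 2}, leaving only 4.
Block 4 already has {6, 3, 1} and plot 7 already has {7, 6, 4, 3, 2}, so block 4, plot 7 must be 5.

5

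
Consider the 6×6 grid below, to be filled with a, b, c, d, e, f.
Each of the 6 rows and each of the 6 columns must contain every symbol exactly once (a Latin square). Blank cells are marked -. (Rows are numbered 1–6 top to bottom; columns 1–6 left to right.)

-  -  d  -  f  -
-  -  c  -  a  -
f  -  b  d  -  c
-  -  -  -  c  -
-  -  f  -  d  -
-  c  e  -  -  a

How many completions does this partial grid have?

Row 1, column 1: eliminating its row and column leaves {a, b, c, e}.
Row 1, column 2: eliminating its row and column leaves {a, b, e}.
Row 1, column 4: eliminating its row and column leaves {a, b, c, e}.
Row 1, column 6: eliminating its row and column leaves {b, e}.
Row 2, column 1: eliminating its row and column leaves {b, d, e}.
Row 2, column 2: eliminating its row and column leaves {b, d, e, f}.
Row 2, column 4: eliminating its row and column leaves {b, e, f}.
Row 2, column 6: eliminating its row and column leaves {b, d, e, f}.
Row 3, column 2: eliminating its row and column leaves {a, e}.
Row 3, column 5: eliminating its row and column leaves {e}.
Row 4, column 1: eliminating its row and column leaves {a, b, d, e}.
Row 4, column 2: eliminating its row and column leaves {a, b, d, e, f}.
Row 4, column 3: eliminating its row and column leaves {a}.
Row 4, column 4: eliminating its row and column leaves {a, b, e, f}.
Row 4, column 6: eliminating its row and column leaves {b, d, e, f}.
Row 5, column 1: eliminating its row and column leaves {a, b, c, e}.
Row 5, column 2: eliminating its row and column leaves {a, b, e}.
Row 5, column 4: eliminating its row and column leaves {a, b, c, e}.
Row 5, column 6: eliminating its row and column leaves {b, e}.
Row 6, column 1: eliminating its row and column leaves {b, d}.
Row 6, column 4: eliminating its row and column leaves {b, f}.
Row 6, column 5: eliminating its row and column leaves {b}.
Enumerating the assignments across these blanks that avoid any row or column repeat gives 16 completions.

16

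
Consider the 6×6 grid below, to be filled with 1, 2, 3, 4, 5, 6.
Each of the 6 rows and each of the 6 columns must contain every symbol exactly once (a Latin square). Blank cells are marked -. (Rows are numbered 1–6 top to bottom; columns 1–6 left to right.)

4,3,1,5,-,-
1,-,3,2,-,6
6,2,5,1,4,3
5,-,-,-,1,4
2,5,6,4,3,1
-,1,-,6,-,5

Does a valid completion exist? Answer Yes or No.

No row or column among the givens repeats a symbol, and propagating forced cells runs into no contradiction.
One valid completion exists (for instance, 4 3 1 5 6 2 / 1 4 3 2 5 6 / 6 2 5 1 4 3 / 5 6 2 3 1 4 / 2 5 6 4 3 1 / 3 1 4 6 2 5).

Yes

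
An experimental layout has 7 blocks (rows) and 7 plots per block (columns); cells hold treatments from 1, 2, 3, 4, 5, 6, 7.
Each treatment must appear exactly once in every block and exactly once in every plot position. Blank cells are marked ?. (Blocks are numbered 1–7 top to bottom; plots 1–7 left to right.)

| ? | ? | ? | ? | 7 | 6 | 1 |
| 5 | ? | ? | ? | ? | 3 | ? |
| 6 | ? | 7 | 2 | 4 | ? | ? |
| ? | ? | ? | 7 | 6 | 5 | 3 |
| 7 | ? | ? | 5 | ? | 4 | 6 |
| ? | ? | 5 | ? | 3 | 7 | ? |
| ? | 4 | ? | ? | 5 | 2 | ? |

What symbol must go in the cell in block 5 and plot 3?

Block 3, plot 6: block 3 has {2, 4, 6, 7} and plot 6 has {2, 3, 4, 5, 6, 7}, leaving only 1.
Block 3, plot 7: block 3 has {1, 2, 4, 6, 7} and plot 7 has {1, 3, 6}, leaving only 5.
Block 3, plot 2: block 3 has {1, 2, 4, 5, 6, 7} and plot 2 has {4}, leaving only 3.
Block 7, plot 7: block 7 has {2, 4, 5} and plot 7 has {1, 3, 5, 6}, leaving only 7.
Block 5, plot 3 is narrowed to {1, 2, 3}.
If it were 1, then block 5, plot 5 would be left with no valid symbol.
If it were 2, then block 5, plot 5 would be left with no valid symbol.
So block 5, plot 3 must be 3.

3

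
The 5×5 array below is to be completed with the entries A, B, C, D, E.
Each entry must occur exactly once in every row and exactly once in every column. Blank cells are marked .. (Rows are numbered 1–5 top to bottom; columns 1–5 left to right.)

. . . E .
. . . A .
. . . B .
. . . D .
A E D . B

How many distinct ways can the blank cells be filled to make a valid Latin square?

56

Row 1, column 1: eliminating its row and column leaves {B, C, D}.
Row 1, column 2: eliminating its row and column leaves {A, B, C, D}.
Row 1, column 3: eliminating its row and column leaves {A, B, C}.
Row 1, column 5: eliminating its row and column leaves {A, C, D}.
Row 2, column 1: eliminating its row and column leaves {B, C, D, E}.
Row 2, column 2: eliminating its row and column leaves {B, C, D}.
Row 2, column 3: eliminating its row and column leaves {B, C, E}.
Row 2, column 5: eliminating its row and column leaves {C, D, E}.
Row 3, column 1: eliminating its row and column leaves {C, D, E}.
Row 3, column 2: eliminating its row and column leaves {A, C, D}.
Row 3, column 3: eliminating its row and column leaves {A, C, E}.
Row 3, column 5: eliminating its row and column leaves {A, C, D, E}.
Row 4, column 1: eliminating its row and column leaves {B, C, E}.
Row 4, column 2: eliminating its row and column leaves {A, B, C}.
Row 4, column 3: eliminating its row and column leaves {A, B, C, E}.
Row 4, column 5: eliminating its row and column leaves {A, C, E}.
Row 5, column 4: eliminating its row and column leaves {C}.
Enumerating the assignments across these blanks that avoid any row or column repeat gives 56 completions.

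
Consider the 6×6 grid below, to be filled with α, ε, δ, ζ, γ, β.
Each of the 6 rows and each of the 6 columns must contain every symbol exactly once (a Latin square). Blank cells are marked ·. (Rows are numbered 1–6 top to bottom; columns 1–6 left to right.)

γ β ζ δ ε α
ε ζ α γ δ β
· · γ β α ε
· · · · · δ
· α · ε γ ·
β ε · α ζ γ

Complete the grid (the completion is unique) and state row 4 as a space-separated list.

α γ ε ζ β δ

Row 4, column 2: row 4 has {δ} and column 2 has {α, ε, ζ, β}, leaving only γ.
Row 4, column 4: row 4 has {δ, γ} and column 4 has {α, ε, δ, γ, β}, leaving only ζ.
Row 4, column 1: row 4 has {δ, ζ, γ} and column 1 has {ε, γ, β}, leaving only α.
Row 4, column 5: row 4 has {α, δ, ζ, γ} and column 5 has {α, ε, δ, ζ, γ}, leaving only β.
Row 4, column 3: row 4 has {α, δ, ζ, γ, β} and column 3 has {α, ζ, γ}, leaving only ε.
So row 4 reads: α γ ε ζ β δ.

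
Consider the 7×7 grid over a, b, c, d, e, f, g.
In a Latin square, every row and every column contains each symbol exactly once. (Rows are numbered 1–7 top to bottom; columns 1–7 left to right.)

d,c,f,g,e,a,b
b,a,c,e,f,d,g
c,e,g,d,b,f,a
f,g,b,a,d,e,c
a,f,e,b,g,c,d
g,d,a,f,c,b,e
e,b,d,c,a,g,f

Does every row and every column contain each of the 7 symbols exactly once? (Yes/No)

Yes

Each row is a permutation of the 7 symbols, and so is each column.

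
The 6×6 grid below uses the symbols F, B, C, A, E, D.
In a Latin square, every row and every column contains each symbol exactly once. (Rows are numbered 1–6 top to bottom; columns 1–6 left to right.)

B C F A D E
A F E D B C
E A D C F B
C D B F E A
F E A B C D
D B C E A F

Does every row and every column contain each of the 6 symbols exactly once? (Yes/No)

Each row is a permutation of the 6 symbols, and so is each column.

Yes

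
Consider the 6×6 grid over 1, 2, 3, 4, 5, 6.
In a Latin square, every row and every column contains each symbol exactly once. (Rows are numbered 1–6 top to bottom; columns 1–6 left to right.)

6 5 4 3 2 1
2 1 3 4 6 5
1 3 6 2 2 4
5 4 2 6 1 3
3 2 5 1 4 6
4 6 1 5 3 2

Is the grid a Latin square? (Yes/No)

No

Row 3 contains 2 twice (at columns 4 and 5), so it is not a permutation.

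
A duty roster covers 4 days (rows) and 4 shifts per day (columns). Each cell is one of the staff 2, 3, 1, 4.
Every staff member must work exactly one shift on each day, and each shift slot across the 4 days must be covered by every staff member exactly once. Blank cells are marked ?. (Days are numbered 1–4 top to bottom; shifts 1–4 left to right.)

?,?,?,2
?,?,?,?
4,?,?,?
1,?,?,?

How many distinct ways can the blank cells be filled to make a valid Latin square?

8

Day 1, shift 1: eliminating its day and shift leaves {3}.
Day 1, shift 2: eliminating its day and shift leaves {3, 1, 4}.
Day 1, shift 3: eliminating its day and shift leaves {3, 1, 4}.
Day 2, shift 1: eliminating its day and shift leaves {2, 3}.
Day 2, shift 2: eliminating its day and shift leaves {2, 3, 1, 4}.
Day 2, shift 3: eliminating its day and shift leaves {2, 3, 1, 4}.
Day 2, shift 4: eliminating its day and shift leaves {3, 1, 4}.
Day 3, shift 2: eliminating its day and shift leaves {2, 3, 1}.
Day 3, shift 3: eliminating its day and shift leaves {2, 3, 1}.
Day 3, shift 4: eliminating its day and shift leaves {3, 1}.
Day 4, shift 2: eliminating its day and shift leaves {2, 3, 4}.
Day 4, shift 3: eliminating its day and shift leaves {2, 3, 4}.
Day 4, shift 4: eliminating its day and shift leaves {3, 4}.
Enumerating the assignments across these blanks that avoid any day or shift repeat gives 8 completions.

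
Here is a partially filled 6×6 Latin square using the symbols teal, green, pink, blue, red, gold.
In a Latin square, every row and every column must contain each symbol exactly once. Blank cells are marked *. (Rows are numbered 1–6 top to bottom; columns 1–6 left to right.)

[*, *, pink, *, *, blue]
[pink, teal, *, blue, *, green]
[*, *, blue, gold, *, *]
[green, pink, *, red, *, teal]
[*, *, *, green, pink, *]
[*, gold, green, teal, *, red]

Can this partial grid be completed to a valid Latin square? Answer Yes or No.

Row 1, column 4: row 1 together with column 4 already contain {teal, green, pink, blue, red, gold} — every symbol — so nothing can go there. The grid has no valid completion.

No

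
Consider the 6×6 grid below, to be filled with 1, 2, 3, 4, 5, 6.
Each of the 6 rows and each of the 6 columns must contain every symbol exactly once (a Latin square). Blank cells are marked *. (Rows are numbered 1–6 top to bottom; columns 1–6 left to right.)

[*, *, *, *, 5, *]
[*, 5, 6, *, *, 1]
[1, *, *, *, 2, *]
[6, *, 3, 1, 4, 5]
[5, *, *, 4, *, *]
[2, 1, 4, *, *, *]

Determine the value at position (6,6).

Row 2, column 5: row 2 has {1, 5, 6} and column 5 has {2, 4, 5}, leaving only 3.
Row 2, column 1: row 2 has {1, 3, 5, 6} and column 1 has {1, 2, 5, 6}, leaving only 4.
Row 1, column 1: row 1 has {5} and column 1 has {1, 2, 4, 5, 6}, leaving only 3.
Row 2, column 4: row 2 has {1, 3, 4, 5, 6} and column 4 has {1, 4}, leaving only 2.
Row 1, column 4: row 1 has {3, 5} and column 4 has {1, 2, 4}, leaving only 6.
Row 3, column 3: row 3 has {1, 2} and column 3 has {3, 4, 6}, leaving only 5.
Row 3, column 4: row 3 has {1, 2, 5} and column 4 has {1, 2, 4, 6}, leaving only 3.
Row 4, column 2: row 4 has {1, 3, 4, 5, 6} and column 2 has {1, 5}, leaving only 2.
Row 1, column 2: row 1 has {3, 5, 6} and column 2 has {1, 2, 5}, leaving only 4.
Row 1, column 6: row 1 has {3, 4, 5, 6} and column 6 has {1, 5}, leaving only 2.
Row 1, column 3: row 1 has {2, 3, 4, 5, 6} and column 3 has {3, 4, 5, 6}, leaving only 1.
Row 3, column 2: row 3 has {1, 2, 3, 5} and column 2 has {1, 2, 4, 5}, leaving only 6.
Row 3, column 6: row 3 has {1, 2, 3, 5, 6} and column 6 has {1, 2, 5}, leaving only 4.
Row 5, column 2: row 5 has {4, 5} and column 2 has {1, 2, 4, 5, 6}, leaving only 3.
Row 5, column 3: row 5 has {3, 4, 5} and column 3 has {1, 3, 4, 5, 6}, leaving only 2.
Row 5, column 6: row 5 has {2, 3, 4, 5} and column 6 has {1, 2, 4, 5}, leaving only 6.
Row 6 already has {1, 2, 4} and column 6 already has {1, 2, 4, 5, 6}, so row 6, column 6 must be 3.

3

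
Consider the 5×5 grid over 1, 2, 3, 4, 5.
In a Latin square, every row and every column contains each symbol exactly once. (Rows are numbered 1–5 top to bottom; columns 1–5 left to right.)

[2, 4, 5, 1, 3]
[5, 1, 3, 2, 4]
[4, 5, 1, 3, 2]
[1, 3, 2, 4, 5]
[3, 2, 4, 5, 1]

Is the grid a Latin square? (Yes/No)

Each row is a permutation of the 5 symbols, and so is each column.

Yes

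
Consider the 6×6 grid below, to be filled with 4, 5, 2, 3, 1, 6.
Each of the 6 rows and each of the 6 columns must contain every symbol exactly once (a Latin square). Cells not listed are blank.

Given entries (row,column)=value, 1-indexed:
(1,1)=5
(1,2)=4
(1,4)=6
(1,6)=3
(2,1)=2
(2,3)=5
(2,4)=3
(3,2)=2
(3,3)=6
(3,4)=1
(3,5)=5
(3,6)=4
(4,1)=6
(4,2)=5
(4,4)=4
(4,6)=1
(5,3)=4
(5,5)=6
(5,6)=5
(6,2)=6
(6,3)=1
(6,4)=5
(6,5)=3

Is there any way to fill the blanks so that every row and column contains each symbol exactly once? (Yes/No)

Yes

No row or column among the givens repeats a symbol, and propagating forced cells runs into no contradiction.
One valid completion exists (for instance, 5 4 2 6 1 3 / 2 1 5 3 4 6 / 3 2 6 1 5 4 / 6 5 3 4 2 1 / 1 3 4 2 6 5 / 4 6 1 5 3 2).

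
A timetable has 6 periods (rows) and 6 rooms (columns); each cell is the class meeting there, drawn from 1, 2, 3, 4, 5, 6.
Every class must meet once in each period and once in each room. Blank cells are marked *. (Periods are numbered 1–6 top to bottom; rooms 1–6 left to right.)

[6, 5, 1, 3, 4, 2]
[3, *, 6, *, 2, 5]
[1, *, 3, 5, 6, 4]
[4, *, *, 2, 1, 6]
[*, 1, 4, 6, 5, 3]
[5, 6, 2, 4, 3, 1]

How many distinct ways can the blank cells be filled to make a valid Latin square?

Period 2, room 2: eliminating its period and room leaves {4}.
Period 2, room 4: eliminating its period and room leaves {1}.
Period 3, room 2: eliminating its period and room leaves {2}.
Period 4, room 2: eliminating its period and room leaves {3}.
Period 4, room 3: eliminating its period and room leaves {5}.
Period 5, room 1: eliminating its period and room leaves {2}.
Only one assignment across all blanks avoids any period or room repeat, giving 1 completion.

1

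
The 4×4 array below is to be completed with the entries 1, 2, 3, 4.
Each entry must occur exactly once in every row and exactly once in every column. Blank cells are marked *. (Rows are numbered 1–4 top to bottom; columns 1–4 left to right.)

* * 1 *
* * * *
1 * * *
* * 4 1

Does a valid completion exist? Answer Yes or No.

Yes

No row or column among the givens repeats a symbol, and propagating forced cells runs into no contradiction.
One valid completion exists (for instance, 4 2 1 3 / 3 1 2 4 / 1 4 3 2 / 2 3 4 1).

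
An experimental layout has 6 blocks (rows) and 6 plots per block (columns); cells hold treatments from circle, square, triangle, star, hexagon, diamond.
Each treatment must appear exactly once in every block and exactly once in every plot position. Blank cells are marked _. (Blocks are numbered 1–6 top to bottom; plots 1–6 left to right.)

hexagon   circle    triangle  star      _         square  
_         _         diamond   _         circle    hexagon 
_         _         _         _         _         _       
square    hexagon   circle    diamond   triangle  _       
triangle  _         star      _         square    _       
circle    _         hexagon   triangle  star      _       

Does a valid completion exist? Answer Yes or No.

No block or plot among the givens repeats a symbol, and propagating forced cells runs into no contradiction.
One valid completion exists (for instance, hexagon circle triangle star diamond square / star triangle diamond square circle hexagon / diamond star square circle hexagon triangle / square hexagon circle diamond triangle star / triangle diamond star hexagon square circle / circle square hexagon triangle star diamond).

Yes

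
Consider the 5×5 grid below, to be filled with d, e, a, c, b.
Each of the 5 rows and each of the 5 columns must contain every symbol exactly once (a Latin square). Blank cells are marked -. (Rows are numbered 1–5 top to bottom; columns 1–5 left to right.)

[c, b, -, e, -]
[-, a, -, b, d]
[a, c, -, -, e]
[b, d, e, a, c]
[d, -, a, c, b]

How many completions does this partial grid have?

Row 1, column 3: eliminating its row and column leaves {d}.
Row 1, column 5: eliminating its row and column leaves {a}.
Row 2, column 1: eliminating its row and column leaves {e}.
Row 2, column 3: eliminating its row and column leaves {c}.
Row 3, column 3: eliminating its row and column leaves {d, b}.
Row 3, column 4: eliminating its row and column leaves {d}.
Row 5, column 2: eliminating its row and column leaves {e}.
Only one assignment across all blanks avoids any row or column repeat, giving 1 completion.

1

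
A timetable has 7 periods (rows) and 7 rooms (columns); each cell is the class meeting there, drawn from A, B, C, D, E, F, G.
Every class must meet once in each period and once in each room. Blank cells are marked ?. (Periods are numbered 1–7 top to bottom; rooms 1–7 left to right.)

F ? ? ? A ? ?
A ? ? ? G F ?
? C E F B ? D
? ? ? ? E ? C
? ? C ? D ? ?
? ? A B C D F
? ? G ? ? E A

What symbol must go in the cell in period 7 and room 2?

Period 3, room 1: period 3 has {B, C, D, E, F} and room 1 has {A, F}, leaving only G.
Period 3, room 6: period 3 has {B, C, D, E, F, G} and room 6 has {D, E, F}, leaving only A.
Period 6, room 1: period 6 has {A, B, C, D, F} and room 1 has {A, F, G}, leaving only E.
Period 5, room 1: period 5 has {C, D} and room 1 has {A, E, F, G}, leaving only B.
Period 4, room 1: period 4 has {C, E} and room 1 has {A, B, E, F, G}, leaving only D.
Period 5, room 6: period 5 has {B, C, D} and room 6 has {A, D, E, F}, leaving only G.
Period 4, room 6: period 4 has {C, D, E} and room 6 has {A, D, E, F, G}, leaving only B.
Period 1, room 6: period 1 has {A, F} and room 6 has {A, B, D, E, F, G}, leaving only C.
Period 4, room 3: period 4 has {B, C, D, E} and room 3 has {A, C, E, G}, leaving only F.
Period 5, room 7: period 5 has {B, C, D, G} and room 7 has {A, C, D, F}, leaving only E.
Period 2, room 7: period 2 has {A, F, G} and room 7 has {A, C, D, E, F}, leaving only B.
Period 1, room 7: period 1 has {A, C, F} and room 7 has {A, B, C, D, E, F}, leaving only G.
Period 2, room 3: period 2 has {A, B, F, G} and room 3 has {A, C, E, F, G}, leaving only D.
Period 1, room 3: period 1 has {A, C, F, G} and room 3 has {A, C, D, E, F, G}, leaving only B.
Period 2, room 2: period 2 has {A, B, D, F, G} and room 2 has {C}, leaving only E.
Period 1, room 2: period 1 has {A, B, C, F, G} and room 2 has {C, E}, leaving only D.
Period 1, room 4: period 1 has {A, B, C, D, F, G} and room 4 has {B, F}, leaving only E.
Period 2, room 4: period 2 has {A, B, D, E, F, G} and room 4 has {B, E, F}, leaving only C.
Period 5, room 4: period 5 has {B, C, D, E, G} and room 4 has {B, C, E, F}, leaving only A.
Period 4, room 4: period 4 has {B, C, D, E, F} and room 4 has {A, B, C, E, F}, leaving only G.
Period 4, room 2: period 4 has {B, C, D, E, F, G} and room 2 has {C, D, E}, leaving only A.
Period 5, room 2: period 5 has {A, B, C, D, E, G} and room 2 has {A, C, D, E}, leaving only F.
Period 7 already has {A, E, G} and room 2 already has {A, C, D, E, F}, so period 7, room 2 must be B.

B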